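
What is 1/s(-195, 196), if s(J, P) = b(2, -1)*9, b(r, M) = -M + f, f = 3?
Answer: 1/36 ≈ 0.027778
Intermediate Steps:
b(r, M) = 3 - M (b(r, M) = -M + 3 = 3 - M)
s(J, P) = 36 (s(J, P) = (3 - 1*(-1))*9 = (3 + 1)*9 = 4*9 = 36)
1/s(-195, 196) = 1/36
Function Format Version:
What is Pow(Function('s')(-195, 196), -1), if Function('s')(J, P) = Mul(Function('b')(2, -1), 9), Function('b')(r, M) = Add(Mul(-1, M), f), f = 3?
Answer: Rational(1, 36) ≈ 0.027778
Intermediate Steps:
Function('b')(r, M) = Add(3, Mul(-1, M)) (Function('b')(r, M) = Add(Mul(-1, M), 3) = Add(3, Mul(-1, M)))
Function('s')(J, P) = 36 (Function('s')(J, P) = Mul(Add(3, Mul(-1, -1)), 9) = Mul(Add(3, 1), 9) = Mul(4, 9) = 36)
Pow(Function('s')(-195, 196), -1) = Pow(36, -1) = Rational(1, 36)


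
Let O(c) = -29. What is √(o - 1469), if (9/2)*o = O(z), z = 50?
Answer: 7*I*√271/3 ≈ 38.411*I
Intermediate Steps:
o = -58/9 (o = (2/9)*(-29) = -58/9 ≈ -6.4444)
√(o - 1469) = √(-58/9 - 1469) = √(-13279/9) = 7*I*√271/3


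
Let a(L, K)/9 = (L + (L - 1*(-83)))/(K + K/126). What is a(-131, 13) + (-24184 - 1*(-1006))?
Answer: -38469864/1651 ≈ -23301.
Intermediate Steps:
a(L, K) = 1134*(83 + 2*L)/(127*K) (a(L, K) = 9*((L + (L - 1*(-83)))/(K + K/126)) = 9*((L + (L + 83))/(K + K*(1/126))) = 9*((L + (83 + L))/(K + K/126)) = 9*((83 + 2*L)/((127*K/126))) = 9*((83 + 2*L)*(126/(127*K))) = 9*(126*(83 + 2*L)/(127*K)) = 1134*(83 + 2*L)/(127*K))
a(-131, 13) + (-24184 - 1*(-1006)) = (1134/127)*(83 + 2*(-131))/13 + (-24184 - 1*(-1006)) = (1134/127)*(1/13)*(83 - 262) + (-24184 + 1006) = (1134/127)*(1/13)*(-179) - 23178 = -202986/1651 - 23178 = -38469864/1651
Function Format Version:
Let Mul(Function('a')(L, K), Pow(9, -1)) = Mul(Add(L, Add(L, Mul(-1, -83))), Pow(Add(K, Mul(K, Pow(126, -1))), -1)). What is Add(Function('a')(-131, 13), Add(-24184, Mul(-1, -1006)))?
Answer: Rational(-38469864, 1651) ≈ -23301.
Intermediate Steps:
Function('a')(L, K) = Mul(Rational(1134, 127), Pow(K, -1), Add(83, Mul(2, L))) (Function('a')(L, K) = Mul(9, Mul(Add(L, Add(L, Mul(-1, -83))), Pow(Add(K, Mul(K, Pow(126, -1))), -1))) = Mul(9, Mul(Add(L, Add(L, 83)), Pow(Add(K, Mul(K, Rational(1, 126))), -1))) = Mul(9, Mul(Add(L, Add(83, L)), Pow(Add(K, Mul(Rational(1, 126), K)), -1))) = Mul(9, Mul(Add(83, Mul(2, L)), Pow(Mul(Rational(127, 126), K), -1))) = Mul(9, Mul(Add(83, Mul(2, L)), Mul(Rational(126, 127), Pow(K, -1)))) = Mul(9, Mul(Rational(126, 127), Pow(K, -1), Add(83, Mul(2, L)))) = Mul(Rational(1134, 127), Pow(K, -1), Add(83, Mul(2, L))))
Add(Function('a')(-131, 13), Add(-24184, Mul(-1, -1006))) = Add(Mul(Rational(1134, 127), Pow(13, -1), Add(83, Mul(2, -131))), Add(-24184, Mul(-1, -1006))) = Add(Mul(Rational(1134, 127), Rational(1, 13), Add(83, -262)), Add(-24184, 1006)) = Add(Mul(Rational(1134, 127), Rational(1, 13), -179), -23178) = Add(Rational(-202986, 1651), -23178) = Rational(-38469864, 1651)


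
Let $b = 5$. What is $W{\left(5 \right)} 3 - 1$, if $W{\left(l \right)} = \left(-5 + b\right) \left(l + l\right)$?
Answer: $-1$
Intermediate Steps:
$W{\left(l \right)} = 0$ ($W{\left(l \right)} = \left(-5 + 5\right) \left(l + l\right) = 0 \cdot 2 l = 0$)
$W{\left(5 \right)} 3 - 1 = 0 \cdot 3 - 1 = 0 - 1 = -1$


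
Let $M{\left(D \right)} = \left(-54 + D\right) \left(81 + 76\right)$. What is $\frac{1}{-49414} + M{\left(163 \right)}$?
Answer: $\frac{845621781}{49414} \approx 17113.0$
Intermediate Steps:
$M{\left(D \right)} = -8478 + 157 D$ ($M{\left(D \right)} = \left(-54 + D\right) 157 = -8478 + 157 D$)
$\frac{1}{-49414} + M{\left(163 \right)} = \frac{1}{-49414} + \left(-8478 + 157 \cdot 163\right) = - \frac{1}{49414} + \left(-8478 + 25591\right) = - \frac{1}{49414} + 17113 = \frac{845621781}{49414}$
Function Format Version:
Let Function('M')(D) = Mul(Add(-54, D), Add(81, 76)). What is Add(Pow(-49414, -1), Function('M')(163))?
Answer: Rational(845621781, 49414) ≈ 17113.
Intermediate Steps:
Function('M')(D) = Add(-8478, Mul(157, D)) (Function('M')(D) = Mul(Add(-54, D), 157) = Add(-8478, Mul(157, D)))
Add(Pow(-49414, -1), Function('M')(163)) = Add(Pow(-49414, -1), Add(-8478, Mul(157, 163))) = Add(Rational(-1, 49414), Add(-8478, 25591)) = Add(Rational(-1, 49414), 17113) = Rational(845621781, 49414)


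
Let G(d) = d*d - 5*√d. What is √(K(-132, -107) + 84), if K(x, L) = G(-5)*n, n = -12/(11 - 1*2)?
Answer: 2*√(114 + 15*I*√5)/3 ≈ 7.1931 + 1.0362*I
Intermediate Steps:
G(d) = d² - 5*√d
n = -4/3 (n = -12/(11 - 2) = -12/9 = -12*⅑ = -4/3 ≈ -1.3333)
K(x, L) = -100/3 + 20*I*√5/3 (K(x, L) = ((-5)² - 5*I*√5)*(-4/3) = (25 - 5*I*√5)*(-4/3) = -100/3 + 20*I*√5/3)
√(K(-132, -107) + 84) = √((-100/3 + 20*I*√5/3) + 84) = √(152/3 + 20*I*√5/3)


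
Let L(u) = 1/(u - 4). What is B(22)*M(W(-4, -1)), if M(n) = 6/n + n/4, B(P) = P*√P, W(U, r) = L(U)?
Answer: -16907*√22/16 ≈ -4956.3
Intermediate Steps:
L(u) = 1/(-4 + u)
W(U, r) = 1/(-4 + U)
B(P) = P^(3/2)
M(n) = 6/n + n/4 (M(n) = 6/n + n*(¼) = 6/n + n/4)
B(22)*M(W(-4, -1)) = 22^(3/2)*(6/(1/(-4 - 4)) + 1/(4*(-4 - 4))) = (22*√22)*(6/(1/(-8)) + (¼)/(-8)) = (22*√22)*(6/(-⅛) + (¼)*(-⅛)) = (22*√22)*(6*(-8) - 1/32) = (22*√22)*(-48 - 1/32) = (22*√22)*(-1537/32) = -16907*√22/16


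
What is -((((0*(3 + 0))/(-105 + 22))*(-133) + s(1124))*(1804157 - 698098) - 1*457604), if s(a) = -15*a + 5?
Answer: 18643082049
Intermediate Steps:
s(a) = 5 - 15*a
-((((0*(3 + 0))/(-105 + 22))*(-133) + s(1124))*(1804157 - 698098) - 1*457604) = -((((0*(3 + 0))/(-105 + 22))*(-133) + (5 - 15*1124))*(1804157 - 698098) - 1*457604) = -((((0*3)/(-83))*(-133) + (5 - 16860))*1106059 - 457604) = -(((0*(-1/83))*(-133) - 16855)*1106059 - 457604) = -((0*(-133) - 16855)*1106059 - 457604) = -((0 - 16855)*1106059 - 457604) = -(-16855*1106059 - 457604) = -(-18642624445 - 457604) = -1*(-18643082049) = 18643082049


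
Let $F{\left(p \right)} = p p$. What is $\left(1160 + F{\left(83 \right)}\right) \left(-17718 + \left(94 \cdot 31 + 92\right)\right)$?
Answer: $-118416888$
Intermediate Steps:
$F{\left(p \right)} = p^{2}$
$\left(1160 + F{\left(83 \right)}\right) \left(-17718 + \left(94 \cdot 31 + 92\right)\right) = \left(1160 + 83^{2}\right) \left(-17718 + \left(94 \cdot 31 + 92\right)\right) = \left(1160 + 6889\right) \left(-17718 + \left(2914 + 92\right)\right) = 8049 \left(-17718 + 3006\right) = 8049 \left(-14712\right) = -118416888$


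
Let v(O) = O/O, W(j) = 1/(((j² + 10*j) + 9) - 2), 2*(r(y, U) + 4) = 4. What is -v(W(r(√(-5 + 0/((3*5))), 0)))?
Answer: -1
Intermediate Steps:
r(y, U) = -2 (r(y, U) = -4 + (½)*4 = -4 + 2 = -2)
W(j) = 1/(7 + j² + 10*j) (W(j) = 1/((9 + j² + 10*j) - 2) = 1/(7 + j² + 10*j))
v(O) = 1
-v(W(r(√(-5 + 0/((3*5))), 0))) = -1*1 = -1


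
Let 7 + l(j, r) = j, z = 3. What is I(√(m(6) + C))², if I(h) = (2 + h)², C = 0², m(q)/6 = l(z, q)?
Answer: 16 - 320*I*√6 ≈ 16.0 - 783.84*I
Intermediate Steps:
l(j, r) = -7 + j
m(q) = -24 (m(q) = 6*(-7 + 3) = 6*(-4) = -24)
C = 0
I(√(m(6) + C))² = ((2 + √(-24 + 0))²)² = ((2 + √(-24))²)² = ((2 + 2*I*√6)²)² = (2 + 2*I*√6)⁴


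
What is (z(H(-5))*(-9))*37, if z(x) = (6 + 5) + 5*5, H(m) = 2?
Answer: -11988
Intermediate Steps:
z(x) = 36 (z(x) = 11 + 25 = 36)
(z(H(-5))*(-9))*37 = (36*(-9))*37 = -324*37 = -11988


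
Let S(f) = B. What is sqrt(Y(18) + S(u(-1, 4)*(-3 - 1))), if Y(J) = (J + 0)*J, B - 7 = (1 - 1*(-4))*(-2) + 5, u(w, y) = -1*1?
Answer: sqrt(326) ≈ 18.055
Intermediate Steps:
u(w, y) = -1
B = 2 (B = 7 + ((1 - 1*(-4))*(-2) + 5) = 7 + ((1 + 4)*(-2) + 5) = 7 + (5*(-2) + 5) = 7 + (-10 + 5) = 7 - 5 = 2)
S(f) = 2
Y(J) = J**2 (Y(J) = J*J = J**2)
sqrt(Y(18) + S(u(-1, 4)*(-3 - 1))) = sqrt(18**2 + 2) = sqrt(324 + 2) = sqrt(326)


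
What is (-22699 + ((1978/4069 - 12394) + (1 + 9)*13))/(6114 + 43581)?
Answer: -47420823/67402985 ≈ -0.70354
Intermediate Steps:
(-22699 + ((1978/4069 - 12394) + (1 + 9)*13))/(6114 + 43581) = (-22699 + ((1978*(1/4069) - 12394) + 10*13))/49695 = (-22699 + ((1978/4069 - 12394) + 130))*(1/49695) = (-22699 + (-50429208/4069 + 130))*(1/49695) = (-22699 - 49900238/4069)*(1/49695) = -142262469/4069*1/49695 = -47420823/67402985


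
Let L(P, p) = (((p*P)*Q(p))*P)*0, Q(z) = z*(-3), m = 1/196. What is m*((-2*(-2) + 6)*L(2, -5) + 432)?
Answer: 108/49 ≈ 2.2041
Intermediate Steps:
m = 1/196 ≈ 0.0051020
Q(z) = -3*z
L(P, p) = 0 (L(P, p) = (((p*P)*(-3*p))*P)*0 = (((P*p)*(-3*p))*P)*0 = ((-3*P*p**2)*P)*0 = -3*P**2*p**2*0 = 0)
m*((-2*(-2) + 6)*L(2, -5) + 432) = ((-2*(-2) + 6)*0 + 432)/196 = ((4 + 6)*0 + 432)/196 = (10*0 + 432)/196 = (0 + 432)/196 = (1/196)*432 = 108/49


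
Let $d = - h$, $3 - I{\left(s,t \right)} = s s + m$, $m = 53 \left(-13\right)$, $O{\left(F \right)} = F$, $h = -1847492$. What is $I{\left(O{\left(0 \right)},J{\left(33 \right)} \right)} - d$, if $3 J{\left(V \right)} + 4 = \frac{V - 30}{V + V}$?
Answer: $-1846800$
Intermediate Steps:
$J{\left(V \right)} = - \frac{4}{3} + \frac{-30 + V}{6 V}$ ($J{\left(V \right)} = - \frac{4}{3} + \frac{\left(V - 30\right) \frac{1}{V + V}}{3} = - \frac{4}{3} + \frac{\left(-30 + V\right) \frac{1}{2 V}}{3} = - \frac{4}{3} + \frac{\frac{1}{2} \frac{1}{V} \left(-30 + V\right)}{3} = - \frac{4}{3} + \frac{-30 + V}{6 V}$)
$m = -689$
$I{\left(s,t \right)} = 692 - s^{2}$ ($I{\left(s,t \right)} = 3 - \left(s s - 689\right) = 3 - \left(s^{2} - 689\right) = 3 - \left(-689 + s^{2}\right) = 692 - s^{2}$)
$d = 1847492$ ($d = \left(-1\right) \left(-1847492\right) = 1847492$)
$I{\left(O{\left(0 \right)},J{\left(33 \right)} \right)} - d = \left(692 - 0^{2}\right) - 1847492 = \left(692 - 0\right) - 1847492 = \left(692 + 0\right) - 1847492 = 692 - 1847492 = -1846800$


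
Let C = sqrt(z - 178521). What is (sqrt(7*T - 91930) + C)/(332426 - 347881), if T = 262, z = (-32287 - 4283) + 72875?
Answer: 2*I*(-sqrt(35554) - 2*sqrt(5631))/15455 ≈ -0.043822*I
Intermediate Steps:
z = 36305 (z = -36570 + 72875 = 36305)
C = 2*I*sqrt(35554) (C = sqrt(36305 - 178521) = sqrt(-142216) = 2*I*sqrt(35554) ≈ 377.12*I)
(sqrt(7*T - 91930) + C)/(332426 - 347881) = (sqrt(7*262 - 91930) + 2*I*sqrt(35554))/(332426 - 347881) = (sqrt(1834 - 91930) + 2*I*sqrt(35554))/(-15455) = (sqrt(-90096) + 2*I*sqrt(35554))*(-1/15455) = (4*I*sqrt(5631) + 2*I*sqrt(35554))*(-1/15455) = (2*I*sqrt(35554) + 4*I*sqrt(5631))*(-1/15455) = -4*I*sqrt(5631)/15455 - 2*I*sqrt(35554)/15455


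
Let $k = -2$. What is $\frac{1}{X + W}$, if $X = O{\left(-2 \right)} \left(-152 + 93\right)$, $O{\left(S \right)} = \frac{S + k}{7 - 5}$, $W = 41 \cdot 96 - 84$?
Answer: $\frac{1}{3970} \approx 0.00025189$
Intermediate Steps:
$W = 3852$ ($W = 3936 - 84 = 3852$)
$O{\left(S \right)} = -1 + \frac{S}{2}$ ($O{\left(S \right)} = \frac{S - 2}{7 - 5} = \frac{-2 + S}{2} = \left(-2 + S\right) \frac{1}{2} = -1 + \frac{S}{2}$)
$X = 118$ ($X = \left(-1 + \frac{1}{2} \left(-2\right)\right) \left(-152 + 93\right) = \left(-1 - 1\right) \left(-59\right) = \left(-2\right) \left(-59\right) = 118$)
$\frac{1}{X + W} = \frac{1}{118 + 3852} = \frac{1}{3970}$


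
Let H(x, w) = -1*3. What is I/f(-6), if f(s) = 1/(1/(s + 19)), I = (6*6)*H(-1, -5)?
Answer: -108/13 ≈ -8.3077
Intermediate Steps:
H(x, w) = -3
I = -108 (I = (6*6)*(-3) = 36*(-3) = -108)
f(s) = 19 + s (f(s) = 1/(1/(19 + s)) = 19 + s)
I/f(-6) = -108/(19 - 6) = -108/13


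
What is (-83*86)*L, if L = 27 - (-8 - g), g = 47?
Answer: -585316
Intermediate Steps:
L = 82 (L = 27 - (-8 - 1*47) = 27 - (-8 - 47) = 27 - 1*(-55) = 27 + 55 = 82)
(-83*86)*L = -83*86*82 = -7138*82 = -585316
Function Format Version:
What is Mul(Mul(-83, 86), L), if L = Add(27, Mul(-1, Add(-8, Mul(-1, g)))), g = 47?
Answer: -585316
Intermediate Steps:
L = 82 (L = Add(27, Mul(-1, Add(-8, Mul(-1, 47)))) = Add(27, Mul(-1, Add(-8, -47))) = Add(27, Mul(-1, -55)) = Add(27, 55) = 82)
Mul(Mul(-83, 86), L) = Mul(Mul(-83, 86), 82) = Mul(-7138, 82) = -585316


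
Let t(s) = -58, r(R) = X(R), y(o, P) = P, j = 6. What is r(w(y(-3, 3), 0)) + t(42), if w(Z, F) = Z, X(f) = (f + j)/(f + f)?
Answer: -113/2 ≈ -56.500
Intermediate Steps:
X(f) = (6 + f)/(2*f) (X(f) = (f + 6)/(f + f) = (6 + f)/((2*f)) = (6 + f)*(1/(2*f)) = (6 + f)/(2*f))
r(R) = (6 + R)/(2*R)
r(w(y(-3, 3), 0)) + t(42) = (½)*(6 + 3)/3 - 58 = (½)*(⅓)*9 - 58 = 3/2 - 58 = -113/2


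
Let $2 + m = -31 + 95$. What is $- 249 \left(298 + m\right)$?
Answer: $-89640$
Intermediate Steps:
$m = 62$ ($m = -2 + \left(-31 + 95\right) = -2 + 64 = 62$)
$- 249 \left(298 + m\right) = - 249 \left(298 + 62\right) = \left(-249\right) 360 = -89640$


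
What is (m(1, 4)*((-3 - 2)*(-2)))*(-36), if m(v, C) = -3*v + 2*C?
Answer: -1800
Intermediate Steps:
(m(1, 4)*((-3 - 2)*(-2)))*(-36) = ((-3*1 + 2*4)*((-3 - 2)*(-2)))*(-36) = ((-3 + 8)*(-5*(-2)))*(-36) = (5*10)*(-36) = 50*(-36) = -1800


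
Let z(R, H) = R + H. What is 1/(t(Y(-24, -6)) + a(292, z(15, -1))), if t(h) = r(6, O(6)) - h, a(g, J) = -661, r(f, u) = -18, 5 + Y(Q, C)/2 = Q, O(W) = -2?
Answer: -1/621 ≈ -0.0016103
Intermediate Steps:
z(R, H) = H + R
Y(Q, C) = -10 + 2*Q
t(h) = -18 - h
1/(t(Y(-24, -6)) + a(292, z(15, -1))) = 1/((-18 - (-10 + 2*(-24))) - 661) = 1/((-18 - (-10 - 48)) - 661) = 1/((-18 - 1*(-58)) - 661) = 1/((-18 + 58) - 661) = 1/(40 - 661) = 1/(-621) = -1/621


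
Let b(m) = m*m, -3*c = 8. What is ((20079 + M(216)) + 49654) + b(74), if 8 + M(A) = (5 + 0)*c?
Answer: 225563/3 ≈ 75188.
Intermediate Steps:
c = -8/3 (c = -1/3*8 = -8/3 ≈ -2.6667)
M(A) = -64/3 (M(A) = -8 + (5 + 0)*(-8/3) = -8 + 5*(-8/3) = -8 - 40/3 = -64/3)
b(m) = m**2
((20079 + M(216)) + 49654) + b(74) = ((20079 - 64/3) + 49654) + 74**2 = (60173/3 + 49654) + 5476 = 209135/3 + 5476 = 225563/3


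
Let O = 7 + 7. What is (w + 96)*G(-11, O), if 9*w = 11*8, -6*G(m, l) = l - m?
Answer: -11900/27 ≈ -440.74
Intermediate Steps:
O = 14
G(m, l) = -l/6 + m/6 (G(m, l) = -(l - m)/6 = -l/6 + m/6)
w = 88/9 (w = (11*8)/9 = (⅑)*88 = 88/9 ≈ 9.7778)
(w + 96)*G(-11, O) = (88/9 + 96)*(-⅙*14 + (⅙)*(-11)) = 952*(-7/3 - 11/6)/9 = (952/9)*(-25/6) = -11900/27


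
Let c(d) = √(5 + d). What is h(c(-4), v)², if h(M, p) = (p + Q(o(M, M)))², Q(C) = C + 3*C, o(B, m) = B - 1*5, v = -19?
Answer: 1500625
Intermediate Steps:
o(B, m) = -5 + B (o(B, m) = B - 5 = -5 + B)
Q(C) = 4*C
h(M, p) = (-20 + p + 4*M)² (h(M, p) = (p + 4*(-5 + M))² = (p + (-20 + 4*M))² = (-20 + p + 4*M)²)
h(c(-4), v)² = ((-20 - 19 + 4*√(5 - 4))²)² = ((-20 - 19 + 4*√1)²)² = ((-20 - 19 + 4*1)²)² = ((-20 - 19 + 4)²)² = ((-35)²)² = 1225² = 1500625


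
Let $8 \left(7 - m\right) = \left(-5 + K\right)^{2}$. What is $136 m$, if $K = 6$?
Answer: $935$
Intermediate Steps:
$m = \frac{55}{8}$ ($m = 7 - \frac{\left(-5 + 6\right)^{2}}{8} = 7 - \frac{1^{2}}{8} = 7 - \frac{1}{8} = \frac{55}{8} \approx 6.875$)
$136 m = 136 \cdot \frac{55}{8} = 935$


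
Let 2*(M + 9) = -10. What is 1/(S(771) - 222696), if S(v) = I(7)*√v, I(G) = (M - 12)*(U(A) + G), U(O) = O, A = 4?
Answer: -18558/4127536975 + 143*√771/24765221850 ≈ -4.3358e-6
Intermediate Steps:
M = -14 (M = -9 + (½)*(-10) = -9 - 5 = -14)
I(G) = -104 - 26*G (I(G) = (-14 - 12)*(4 + G) = -26*(4 + G) = -104 - 26*G)
S(v) = -286*√v (S(v) = (-104 - 26*7)*√v = (-104 - 182)*√v = -286*√v)
1/(S(771) - 222696) = 1/(-286*√771 - 222696) = 1/(-222696 - 286*√771)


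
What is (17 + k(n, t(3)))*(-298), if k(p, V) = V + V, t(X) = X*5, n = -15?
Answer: -14006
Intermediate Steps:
t(X) = 5*X
k(p, V) = 2*V
(17 + k(n, t(3)))*(-298) = (17 + 2*(5*3))*(-298) = (17 + 2*15)*(-298) = (17 + 30)*(-298) = 47*(-298) = -14006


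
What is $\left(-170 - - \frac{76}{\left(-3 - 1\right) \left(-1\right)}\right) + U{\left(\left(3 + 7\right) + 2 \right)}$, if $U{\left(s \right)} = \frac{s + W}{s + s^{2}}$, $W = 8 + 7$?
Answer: $- \frac{7843}{52} \approx -150.83$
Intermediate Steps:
$W = 15$
$U{\left(s \right)} = \frac{15 + s}{s + s^{2}}$ ($U{\left(s \right)} = \frac{s + 15}{s + s^{2}} = \frac{15 + s}{s + s^{2}}$)
$\left(-170 - - \frac{76}{\left(-3 - 1\right) \left(-1\right)}\right) + U{\left(\left(3 + 7\right) + 2 \right)} = \left(-170 - - \frac{76}{\left(-3 - 1\right) \left(-1\right)}\right) + \frac{15 + \left(\left(3 + 7\right) + 2\right)}{\left(\left(3 + 7\right) + 2\right) \left(1 + \left(\left(3 + 7\right) + 2\right)\right)} = \left(-170 - - \frac{76}{\left(-4\right) \left(-1\right)}\right) + \frac{15 + \left(10 + 2\right)}{\left(10 + 2\right) \left(1 + \left(10 + 2\right)\right)} = \left(-170 - - \frac{76}{4}\right) + \frac{15 + 12}{12 \left(1 + 12\right)} = \left(-170 - \left(-76\right) \frac{1}{4}\right) + \frac{1}{12} \cdot \frac{1}{13} \cdot 27 = \left(-170 - -19\right) + \frac{1}{12} \cdot \frac{1}{13} \cdot 27 = \left(-170 + 19\right) + \frac{9}{52} = -151 + \frac{9}{52} = - \frac{7843}{52}$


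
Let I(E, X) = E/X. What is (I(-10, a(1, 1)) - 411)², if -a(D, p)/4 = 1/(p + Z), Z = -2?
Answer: 683929/4 ≈ 1.7098e+5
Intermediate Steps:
a(D, p) = -4/(-2 + p) (a(D, p) = -4/(p - 2) = -4/(-2 + p))
(I(-10, a(1, 1)) - 411)² = (-10/((-4/(-2 + 1))) - 411)² = (-10/((-4/(-1))) - 411)² = (-10/((-4*(-1))) - 411)² = (-10/4 - 411)² = (-10*¼ - 411)² = (-5/2 - 411)² = (-827/2)² = 683929/4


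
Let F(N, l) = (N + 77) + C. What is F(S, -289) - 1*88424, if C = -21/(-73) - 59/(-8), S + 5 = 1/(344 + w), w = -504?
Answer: -1031861933/11680 ≈ -88344.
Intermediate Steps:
S = -801/160 (S = -5 + 1/(344 - 504) = -5 + 1/(-160) = -5 - 1/160 = -801/160 ≈ -5.0062)
C = 4475/584 (C = -21*(-1/73) - 59*(-1/8) = 21/73 + 59/8 = 4475/584 ≈ 7.6627)
F(N, l) = 49443/584 + N (F(N, l) = (N + 77) + 4475/584 = (77 + N) + 4475/584 = 49443/584 + N)
F(S, -289) - 1*88424 = (49443/584 - 801/160) - 1*88424 = 930387/11680 - 88424 = -1031861933/11680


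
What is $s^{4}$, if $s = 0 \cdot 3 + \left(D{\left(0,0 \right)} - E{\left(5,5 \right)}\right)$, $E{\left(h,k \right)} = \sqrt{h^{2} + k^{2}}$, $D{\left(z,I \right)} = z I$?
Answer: $2500$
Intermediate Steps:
$D{\left(z,I \right)} = I z$
$s = - 5 \sqrt{2}$ ($s = 0 \cdot 3 + \left(0 \cdot 0 - \sqrt{5^{2} + 5^{2}}\right) = 0 + \left(0 - \sqrt{25 + 25}\right) = 0 + \left(0 - \sqrt{50}\right) = 0 + \left(0 - 5 \sqrt{2}\right) = 0 - 5 \sqrt{2} = - 5 \sqrt{2} \approx -7.0711$)
$s^{4} = \left(- 5 \sqrt{2}\right)^{4} = 2500$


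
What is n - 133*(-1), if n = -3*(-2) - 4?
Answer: 135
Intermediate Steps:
n = 2 (n = 6 - 4 = 2)
n - 133*(-1) = 2 - 133*(-1) = 2 + 133 = 135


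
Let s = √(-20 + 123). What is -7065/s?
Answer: -7065*√103/103 ≈ -696.13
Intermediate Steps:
s = √103 ≈ 10.149
-7065/s = -7065*√103/103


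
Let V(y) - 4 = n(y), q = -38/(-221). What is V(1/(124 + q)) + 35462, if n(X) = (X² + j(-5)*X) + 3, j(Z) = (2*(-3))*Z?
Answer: 26710586447017/753063364 ≈ 35469.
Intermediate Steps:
j(Z) = -6*Z
q = 38/221 (q = -38*(-1/221) = 38/221 ≈ 0.17195)
n(X) = 3 + X² + 30*X (n(X) = (X² + (-6*(-5))*X) + 3 = (X² + 30*X) + 3 = 3 + X² + 30*X)
V(y) = 7 + y² + 30*y (V(y) = 4 + (3 + y² + 30*y) = 7 + y² + 30*y)
V(1/(124 + q)) + 35462 = (7 + (1/(124 + 38/221))² + 30/(124 + 38/221)) + 35462 = (7 + (1/(27442/221))² + 30/(27442/221)) + 35462 = (7 + (221/27442)² + 30*(221/27442)) + 35462 = (7 + 48841/753063364 + 3315/13721) + 35462 = 5453432849/753063364 + 35462 = 26710586447017/753063364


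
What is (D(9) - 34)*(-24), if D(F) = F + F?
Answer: 384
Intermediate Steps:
D(F) = 2*F
(D(9) - 34)*(-24) = (2*9 - 34)*(-24) = (18 - 34)*(-24) = -16*(-24) = 384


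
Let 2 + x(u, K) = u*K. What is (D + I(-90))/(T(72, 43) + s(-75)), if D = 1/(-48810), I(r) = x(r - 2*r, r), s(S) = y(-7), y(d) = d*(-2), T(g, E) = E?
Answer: -395458621/2782170 ≈ -142.14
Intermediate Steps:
y(d) = -2*d
s(S) = 14 (s(S) = -2*(-7) = 14)
x(u, K) = -2 + K*u (x(u, K) = -2 + u*K = -2 + K*u)
I(r) = -2 - r² (I(r) = -2 + r*(r - 2*r) = -2 + r*(-r) = -2 - r²)
D = -1/48810 ≈ -2.0488e-5
(D + I(-90))/(T(72, 43) + s(-75)) = (-1/48810 + (-2 - 1*(-90)²))/(43 + 14) = (-1/48810 + (-2 - 1*8100))/57 = (-1/48810 + (-2 - 8100))*(1/57) = (-1/48810 - 8102)*(1/57) = -395458621/48810*1/57 = -395458621/2782170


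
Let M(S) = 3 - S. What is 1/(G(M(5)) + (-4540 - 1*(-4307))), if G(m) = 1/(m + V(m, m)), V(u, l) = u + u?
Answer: -6/1399 ≈ -0.0042888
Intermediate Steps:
V(u, l) = 2*u
G(m) = 1/(3*m) (G(m) = 1/(m + 2*m) = 1/(3*m))
1/(G(M(5)) + (-4540 - 1*(-4307))) = 1/(1/(3*(3 - 1*5)) + (-4540 - 1*(-4307))) = 1/(1/(3*(3 - 5)) + (-4540 + 4307)) = 1/((⅓)/(-2) - 233) = 1/((⅓)*(-½) - 233) = 1/(-⅙ - 233) = 1/(-1399/6) = -6/1399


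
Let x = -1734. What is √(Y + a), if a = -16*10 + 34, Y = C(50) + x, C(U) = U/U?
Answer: 13*I*√11 ≈ 43.116*I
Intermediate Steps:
C(U) = 1
Y = -1733 (Y = 1 - 1734 = -1733)
a = -126 (a = -160 + 34 = -126)
√(Y + a) = √(-1733 - 126) = √(-1859) = 13*I*√11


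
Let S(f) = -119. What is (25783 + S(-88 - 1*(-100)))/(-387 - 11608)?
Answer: -25664/11995 ≈ -2.1396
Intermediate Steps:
(25783 + S(-88 - 1*(-100)))/(-387 - 11608) = (25783 - 119)/(-387 - 11608) = 25664/(-11995) = 25664*(-1/11995) = -25664/11995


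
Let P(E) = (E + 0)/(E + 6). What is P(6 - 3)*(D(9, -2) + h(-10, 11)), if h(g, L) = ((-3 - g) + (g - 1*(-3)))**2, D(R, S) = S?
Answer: -2/3 ≈ -0.66667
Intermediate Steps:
h(g, L) = 0 (h(g, L) = ((-3 - g) + (g + 3))**2 = ((-3 - g) + (3 + g))**2 = 0**2 = 0)
P(E) = E/(6 + E)
P(6 - 3)*(D(9, -2) + h(-10, 11)) = ((6 - 3)/(6 + (6 - 3)))*(-2 + 0) = (3/(6 + 3))*(-2) = (3/9)*(-2) = (3*(1/9))*(-2) = (1/3)*(-2) = -2/3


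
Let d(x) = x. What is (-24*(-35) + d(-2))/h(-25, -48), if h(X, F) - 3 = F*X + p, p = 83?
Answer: 419/643 ≈ 0.65163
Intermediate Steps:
h(X, F) = 86 + F*X (h(X, F) = 3 + (F*X + 83) = 3 + (83 + F*X) = 86 + F*X)
(-24*(-35) + d(-2))/h(-25, -48) = (-24*(-35) - 2)/(86 - 48*(-25)) = (840 - 2)/(86 + 1200) = 838/1286 = 838*(1/1286) = 419/643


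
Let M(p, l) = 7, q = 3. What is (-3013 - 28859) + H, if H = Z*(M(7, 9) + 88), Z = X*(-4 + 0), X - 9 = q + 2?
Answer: -37192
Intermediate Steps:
X = 14 (X = 9 + (3 + 2) = 9 + 5 = 14)
Z = -56 (Z = 14*(-4 + 0) = 14*(-4) = -56)
H = -5320 (H = -56*(7 + 88) = -56*95 = -5320)
(-3013 - 28859) + H = (-3013 - 28859) - 5320 = -31872 - 5320 = -37192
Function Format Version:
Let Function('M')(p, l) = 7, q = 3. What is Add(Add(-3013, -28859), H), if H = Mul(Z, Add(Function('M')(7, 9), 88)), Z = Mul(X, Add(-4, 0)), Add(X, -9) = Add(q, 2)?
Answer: -37192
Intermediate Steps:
X = 14 (X = Add(9, Add(3, 2)) = Add(9, 5) = 14)
Z = -56 (Z = Mul(14, Add(-4, 0)) = Mul(14, -4) = -56)
H = -5320 (H = Mul(-56, Add(7, 88)) = Mul(-56, 95) = -5320)
Add(Add(-3013, -28859), H) = Add(Add(-3013, -28859), -5320) = Add(-31872, -5320) = -37192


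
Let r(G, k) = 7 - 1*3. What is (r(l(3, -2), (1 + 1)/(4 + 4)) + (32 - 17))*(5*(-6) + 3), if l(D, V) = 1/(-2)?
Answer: -513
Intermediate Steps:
l(D, V) = -½
r(G, k) = 4 (r(G, k) = 7 - 3 = 4)
(r(l(3, -2), (1 + 1)/(4 + 4)) + (32 - 17))*(5*(-6) + 3) = (4 + (32 - 17))*(5*(-6) + 3) = (4 + 15)*(-30 + 3) = 19*(-27) = -513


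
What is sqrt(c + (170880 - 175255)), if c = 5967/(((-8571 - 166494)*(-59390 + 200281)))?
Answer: 2*I*sqrt(73933406365664179864255)/8221694305 ≈ 66.144*I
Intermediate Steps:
c = -1989/8221694305 (c = 5967/((-175065*140891)) = 5967/(-24665082915) = 5967*(-1/24665082915) = -1989/8221694305 ≈ -2.4192e-7)
sqrt(c + (170880 - 175255)) = sqrt(-1989/8221694305 + (170880 - 175255)) = sqrt(-1989/8221694305 - 4375) = sqrt(-35969912586364/8221694305) = 2*I*sqrt(73933406365664179864255)/8221694305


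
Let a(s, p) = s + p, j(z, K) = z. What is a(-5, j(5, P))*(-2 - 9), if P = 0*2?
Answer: 0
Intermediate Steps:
P = 0
a(s, p) = p + s
a(-5, j(5, P))*(-2 - 9) = (5 - 5)*(-2 - 9) = 0*(-11) = 0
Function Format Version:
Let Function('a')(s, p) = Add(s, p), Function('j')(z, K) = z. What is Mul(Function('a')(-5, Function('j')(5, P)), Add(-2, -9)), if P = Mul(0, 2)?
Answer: 0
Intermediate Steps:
P = 0
Function('a')(s, p) = Add(p, s)
Mul(Function('a')(-5, Function('j')(5, P)), Add(-2, -9)) = Mul(Add(5, -5), Add(-2, -9)) = Mul(0, -11) = 0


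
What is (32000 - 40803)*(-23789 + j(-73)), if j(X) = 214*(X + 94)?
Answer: 169853885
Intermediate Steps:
j(X) = 20116 + 214*X (j(X) = 214*(94 + X) = 20116 + 214*X)
(32000 - 40803)*(-23789 + j(-73)) = (32000 - 40803)*(-23789 + (20116 + 214*(-73))) = -8803*(-23789 + (20116 - 15622)) = -8803*(-23789 + 4494) = -8803*(-19295) = 169853885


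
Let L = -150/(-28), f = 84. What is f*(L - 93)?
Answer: -7362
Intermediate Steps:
L = 75/14 (L = -150*(-1/28) = 75/14 ≈ 5.3571)
f*(L - 93) = 84*(75/14 - 93) = 84*(-1227/14) = -7362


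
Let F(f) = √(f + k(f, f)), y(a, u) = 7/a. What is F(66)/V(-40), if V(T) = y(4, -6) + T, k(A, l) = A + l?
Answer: -4*√22/51 ≈ -0.36788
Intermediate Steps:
V(T) = 7/4 + T
F(f) = √3*√f (F(f) = √(f + (f + f)) = √(f + 2*f) = √(3*f) = √3*√f)
F(66)/V(-40) = (√3*√66)/(7/4 - 40) = (3*√22)/(-153/4) = (3*√22)*(-4/153) = -4*√22/51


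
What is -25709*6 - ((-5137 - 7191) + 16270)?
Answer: -158196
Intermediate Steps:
-25709*6 - ((-5137 - 7191) + 16270) = -154254 - (-12328 + 16270) = -154254 - 1*3942 = -154254 - 3942 = -158196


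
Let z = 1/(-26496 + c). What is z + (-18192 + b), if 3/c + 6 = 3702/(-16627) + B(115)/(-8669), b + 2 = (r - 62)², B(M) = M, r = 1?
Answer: -344690956892826286/23816137358805 ≈ -14473.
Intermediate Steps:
b = 3719 (b = -2 + (1 - 62)² = -2 + (-61)² = -2 + 3721 = 3719)
c = -432418389/898841521 (c = 3/(-6 + (3702/(-16627) + 115/(-8669))) = 3/(-6 + (3702*(-1/16627) + 115*(-1/8669))) = 3/(-6 + (-3702/16627 - 115/8669)) = 3/(-6 - 34004743/144139463) = 3/(-898841521/144139463) = 3*(-144139463/898841521) = -432418389/898841521 ≈ -0.48108)
z = -898841521/23816137358805 (z = 1/(-26496 - 432418389/898841521) = 1/(-23816137358805/898841521) = -898841521/23816137358805 ≈ -3.7741e-5)
z + (-18192 + b) = -898841521/23816137358805 + (-18192 + 3719) = -898841521/23816137358805 - 14473 = -344690956892826286/23816137358805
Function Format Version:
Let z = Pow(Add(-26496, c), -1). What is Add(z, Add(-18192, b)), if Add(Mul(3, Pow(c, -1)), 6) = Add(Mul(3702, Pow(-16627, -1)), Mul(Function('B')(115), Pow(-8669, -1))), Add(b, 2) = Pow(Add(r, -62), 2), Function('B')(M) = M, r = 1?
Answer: Rational(-344690956892826286, 23816137358805) ≈ -14473.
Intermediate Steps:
b = 3719 (b = Add(-2, Pow(Add(1, -62), 2)) = Add(-2, Pow(-61, 2)) = Add(-2, 3721) = 3719)
c = Rational(-432418389, 898841521) (c = Mul(3, Pow(Add(-6, Add(Mul(3702, Pow(-16627, -1)), Mul(115, Pow(-8669, -1)))), -1)) = Mul(3, Pow(Add(-6, Add(Mul(3702, Rational(-1, 16627)), Mul(115, Rational(-1, 8669)))), -1)) = Mul(3, Pow(Add(-6, Add(Rational(-3702, 16627), Rational(-115, 8669))), -1)) = Mul(3, Pow(Add(-6, Rational(-34004743, 144139463)), -1)) = Mul(3, Pow(Rational(-898841521, 144139463), -1)) = Mul(3, Rational(-144139463, 898841521)) = Rational(-432418389, 898841521) ≈ -0.48108)
z = Rational(-898841521, 23816137358805) (z = Pow(Add(-26496, Rational(-432418389, 898841521)), -1) = Pow(Rational(-23816137358805, 898841521), -1) = Rational(-898841521, 23816137358805) ≈ -3.7741e-5)
Add(z, Add(-18192, b)) = Add(Rational(-898841521, 23816137358805), Add(-18192, 3719)) = Add(Rational(-898841521, 23816137358805), -14473) = Rational(-344690956892826286, 23816137358805)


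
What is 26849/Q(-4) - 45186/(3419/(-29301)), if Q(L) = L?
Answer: 5204183213/13676 ≈ 3.8053e+5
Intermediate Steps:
26849/Q(-4) - 45186/(3419/(-29301)) = 26849/(-4) - 45186/(3419/(-29301)) = 26849*(-¼) - 45186/(3419*(-1/29301)) = -26849/4 - 45186/(-3419/29301) = -26849/4 - 45186*(-29301/3419) = -26849/4 + 1323994986/3419 = 5204183213/13676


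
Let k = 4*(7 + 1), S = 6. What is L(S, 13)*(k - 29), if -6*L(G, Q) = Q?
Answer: -13/2 ≈ -6.5000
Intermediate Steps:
L(G, Q) = -Q/6
k = 32 (k = 4*8 = 32)
L(S, 13)*(k - 29) = (-⅙*13)*(32 - 29) = -13/6*3 = -13/2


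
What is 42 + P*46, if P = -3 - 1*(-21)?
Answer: 870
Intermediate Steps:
P = 18 (P = -3 + 21 = 18)
42 + P*46 = 42 + 18*46 = 42 + 828 = 870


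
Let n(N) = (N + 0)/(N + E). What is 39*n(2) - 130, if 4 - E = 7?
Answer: -208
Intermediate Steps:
E = -3 (E = 4 - 1*7 = 4 - 7 = -3)
n(N) = N/(-3 + N) (n(N) = (N + 0)/(N - 3) = N/(-3 + N))
39*n(2) - 130 = 39*(2/(-3 + 2)) - 130 = 39*(2/(-1)) - 130 = 39*(2*(-1)) - 130 = 39*(-2) - 130 = -78 - 130 = -208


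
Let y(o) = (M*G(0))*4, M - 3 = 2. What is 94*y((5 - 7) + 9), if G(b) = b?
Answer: 0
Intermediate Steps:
M = 5 (M = 3 + 2 = 5)
y(o) = 0 (y(o) = (5*0)*4 = 0*4 = 0)
94*y((5 - 7) + 9) = 94*0 = 0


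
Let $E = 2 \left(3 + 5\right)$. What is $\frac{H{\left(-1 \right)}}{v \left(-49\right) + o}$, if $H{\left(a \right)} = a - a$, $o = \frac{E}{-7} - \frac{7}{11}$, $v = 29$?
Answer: $0$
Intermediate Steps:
$E = 16$ ($E = 2 \cdot 8 = 16$)
$o = - \frac{225}{77}$ ($o = \frac{16}{-7} - \frac{7}{11} = 16 \left(- \frac{1}{7}\right) - \frac{7}{11} = - \frac{16}{7} - \frac{7}{11} = - \frac{225}{77} \approx -2.9221$)
$H{\left(a \right)} = 0$
$\frac{H{\left(-1 \right)}}{v \left(-49\right) + o} = \frac{0}{29 \left(-49\right) - \frac{225}{77}} = \frac{0}{-1421 - \frac{225}{77}} = \frac{0}{- \frac{109642}{77}} = 0 \left(- \frac{77}{109642}\right) = 0$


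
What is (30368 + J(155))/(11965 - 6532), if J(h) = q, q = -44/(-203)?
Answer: 2054916/367633 ≈ 5.5896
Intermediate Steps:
q = 44/203 (q = -44*(-1/203) = 44/203 ≈ 0.21675)
J(h) = 44/203
(30368 + J(155))/(11965 - 6532) = (30368 + 44/203)/(11965 - 6532) = (6164748/203)/5433 = (6164748/203)*(1/5433) = 2054916/367633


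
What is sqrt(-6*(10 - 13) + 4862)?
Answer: 4*sqrt(305) ≈ 69.857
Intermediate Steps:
sqrt(-6*(10 - 13) + 4862) = sqrt(-6*(-3) + 4862) = sqrt(18 + 4862) = sqrt(4880) = 4*sqrt(305)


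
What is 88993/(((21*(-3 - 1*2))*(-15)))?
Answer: 88993/1575 ≈ 56.503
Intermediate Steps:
88993/(((21*(-3 - 1*2))*(-15))) = 88993/(((21*(-3 - 2))*(-15))) = 88993/(((21*(-5))*(-15))) = 88993/((-105*(-15))) = 88993/1575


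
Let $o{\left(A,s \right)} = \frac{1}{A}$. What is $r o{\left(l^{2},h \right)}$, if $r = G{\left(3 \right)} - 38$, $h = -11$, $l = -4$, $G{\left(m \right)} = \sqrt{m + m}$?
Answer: $- \frac{19}{8} + \frac{\sqrt{6}}{16} \approx -2.2219$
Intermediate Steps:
$G{\left(m \right)} = \sqrt{2} \sqrt{m}$ ($G{\left(m \right)} = \sqrt{2 m} = \sqrt{2} \sqrt{m}$)
$r = -38 + \sqrt{6}$ ($r = \sqrt{2} \sqrt{3} - 38 = \sqrt{6} - 38 = -38 + \sqrt{6} \approx -35.551$)
$r o{\left(l^{2},h \right)} = \frac{-38 + \sqrt{6}}{\left(-4\right)^{2}} = \frac{-38 + \sqrt{6}}{16} = \left(-38 + \sqrt{6}\right) \frac{1}{16} = - \frac{19}{8} + \frac{\sqrt{6}}{16}$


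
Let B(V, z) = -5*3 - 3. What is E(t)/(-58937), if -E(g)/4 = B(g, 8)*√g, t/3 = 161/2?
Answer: -36*√966/58937 ≈ -0.018985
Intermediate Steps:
B(V, z) = -18 (B(V, z) = -15 - 3 = -18)
t = 483/2 (t = 3*(161/2) = 483/2 ≈ 241.50)
E(g) = 72*√g (E(g) = -(-72)*√g = 72*√g)
E(t)/(-58937) = (72*√(483/2))/(-58937) = (72*(√966/2))*(-1/58937) = (36*√966)*(-1/58937) = -36*√966/58937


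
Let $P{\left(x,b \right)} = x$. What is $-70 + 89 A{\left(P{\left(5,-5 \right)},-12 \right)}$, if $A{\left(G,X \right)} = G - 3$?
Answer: $108$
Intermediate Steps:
$A{\left(G,X \right)} = -3 + G$
$-70 + 89 A{\left(P{\left(5,-5 \right)},-12 \right)} = -70 + 89 \left(-3 + 5\right) = -70 + 89 \cdot 2 = -70 + 178 = 108$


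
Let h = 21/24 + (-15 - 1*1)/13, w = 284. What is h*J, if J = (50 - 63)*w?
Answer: 2627/2 ≈ 1313.5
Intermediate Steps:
h = -37/104 (h = 21*(1/24) + (-15 - 1)*(1/13) = 7/8 - 16*1/13 = 7/8 - 16/13 = -37/104 ≈ -0.35577)
J = -3692 (J = (50 - 63)*284 = -13*284 = -3692)
h*J = -37/104*(-3692) = 2627/2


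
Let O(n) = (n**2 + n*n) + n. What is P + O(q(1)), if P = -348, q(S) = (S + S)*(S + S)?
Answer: -312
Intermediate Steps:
q(S) = 4*S**2 (q(S) = (2*S)*(2*S) = 4*S**2)
O(n) = n + 2*n**2 (O(n) = (n**2 + n**2) + n = 2*n**2 + n = n + 2*n**2)
P + O(q(1)) = -348 + (4*1**2)*(1 + 2*(4*1**2)) = -348 + (4*1)*(1 + 2*(4*1)) = -348 + 4*(1 + 2*4) = -348 + 4*(1 + 8) = -348 + 4*9 = -348 + 36 = -312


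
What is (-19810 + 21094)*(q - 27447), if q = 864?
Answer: -34132572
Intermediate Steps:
(-19810 + 21094)*(q - 27447) = (-19810 + 21094)*(864 - 27447) = 1284*(-26583) = -34132572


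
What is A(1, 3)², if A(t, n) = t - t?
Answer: 0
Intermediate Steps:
A(t, n) = 0
A(1, 3)² = 0² = 0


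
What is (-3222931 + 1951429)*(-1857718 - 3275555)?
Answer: 6526966886046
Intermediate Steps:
(-3222931 + 1951429)*(-1857718 - 3275555) = -1271502*(-5133273) = 6526966886046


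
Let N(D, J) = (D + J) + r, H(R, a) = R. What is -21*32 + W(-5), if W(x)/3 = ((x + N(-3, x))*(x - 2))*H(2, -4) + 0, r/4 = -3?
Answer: 378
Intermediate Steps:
r = -12 (r = 4*(-3) = -12)
N(D, J) = -12 + D + J (N(D, J) = (D + J) - 12 = -12 + D + J)
W(x) = 6*(-15 + 2*x)*(-2 + x) (W(x) = 3*(((x + (-12 - 3 + x))*(x - 2))*2 + 0) = 3*(((x + (-15 + x))*(-2 + x))*2 + 0) = 3*(((-15 + 2*x)*(-2 + x))*2 + 0) = 3*(2*(-15 + 2*x)*(-2 + x) + 0) = 3*(2*(-15 + 2*x)*(-2 + x)) = 6*(-15 + 2*x)*(-2 + x))
-21*32 + W(-5) = -21*32 + (180 - 114*(-5) + 12*(-5)²) = -672 + (180 + 570 + 12*25) = -672 + (180 + 570 + 300) = -672 + 1050 = 378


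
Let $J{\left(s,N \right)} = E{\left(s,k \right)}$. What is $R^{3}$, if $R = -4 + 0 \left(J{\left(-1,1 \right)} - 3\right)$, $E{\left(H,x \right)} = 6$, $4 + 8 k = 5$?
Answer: $-64$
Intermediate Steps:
$k = \frac{1}{8}$ ($k = - \frac{1}{2} + \frac{1}{8} \cdot 5 = - \frac{1}{2} + \frac{5}{8} = \frac{1}{8} \approx 0.125$)
$J{\left(s,N \right)} = 6$
$R = -4$ ($R = -4 + 0 \left(6 - 3\right) = -4 + 0 \cdot 3 = -4 + 0 = -4$)
$R^{3} = \left(-4\right)^{3} = -64$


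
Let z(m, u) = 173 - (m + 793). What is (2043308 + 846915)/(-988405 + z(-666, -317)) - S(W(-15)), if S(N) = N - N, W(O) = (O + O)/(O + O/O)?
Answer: -2890223/988359 ≈ -2.9243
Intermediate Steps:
z(m, u) = -620 - m (z(m, u) = 173 - (793 + m) = 173 + (-793 - m) = -620 - m)
W(O) = 2*O/(1 + O) (W(O) = (2*O)/(O + 1) = (2*O)/(1 + O) = 2*O/(1 + O))
S(N) = 0
(2043308 + 846915)/(-988405 + z(-666, -317)) - S(W(-15)) = (2043308 + 846915)/(-988405 + (-620 - 1*(-666))) - 1*0 = 2890223/(-988405 + (-620 + 666)) + 0 = 2890223/(-988405 + 46) + 0 = 2890223/(-988359) + 0 = 2890223*(-1/988359) + 0 = -2890223/988359 + 0 = -2890223/988359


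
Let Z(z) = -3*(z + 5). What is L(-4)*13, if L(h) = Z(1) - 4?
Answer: -286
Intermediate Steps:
Z(z) = -15 - 3*z (Z(z) = -3*(5 + z) = -15 - 3*z)
L(h) = -22 (L(h) = (-15 - 3*1) - 4 = (-15 - 3) - 4 = -18 - 4 = -22)
L(-4)*13 = -22*13 = -286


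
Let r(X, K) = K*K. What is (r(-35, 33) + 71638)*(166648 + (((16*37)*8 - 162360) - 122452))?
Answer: -8249278156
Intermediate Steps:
r(X, K) = K²
(r(-35, 33) + 71638)*(166648 + (((16*37)*8 - 162360) - 122452)) = (33² + 71638)*(166648 + (((16*37)*8 - 162360) - 122452)) = (1089 + 71638)*(166648 + ((592*8 - 162360) - 122452)) = 72727*(166648 + ((4736 - 162360) - 122452)) = 72727*(166648 + (-157624 - 122452)) = 72727*(166648 - 280076) = 72727*(-113428) = -8249278156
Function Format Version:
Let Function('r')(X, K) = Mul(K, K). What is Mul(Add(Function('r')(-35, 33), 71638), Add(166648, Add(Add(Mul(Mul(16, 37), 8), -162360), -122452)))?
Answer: -8249278156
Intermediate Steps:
Function('r')(X, K) = Pow(K, 2)
Mul(Add(Function('r')(-35, 33), 71638), Add(166648, Add(Add(Mul(Mul(16, 37), 8), -162360), -122452))) = Mul(Add(Pow(33, 2), 71638), Add(166648, Add(Add(Mul(Mul(16, 37), 8), -162360), -122452))) = Mul(Add(1089, 71638), Add(166648, Add(Add(Mul(592, 8), -162360), -122452))) = Mul(72727, Add(166648, Add(Add(4736, -162360), -122452))) = Mul(72727, Add(166648, Add(-157624, -122452))) = Mul(72727, Add(166648, -280076)) = Mul(72727, -113428) = -8249278156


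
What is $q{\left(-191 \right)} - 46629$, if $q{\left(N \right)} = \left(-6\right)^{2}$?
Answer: $-46593$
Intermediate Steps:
$q{\left(N \right)} = 36$
$q{\left(-191 \right)} - 46629 = 36 - 46629 = -46593$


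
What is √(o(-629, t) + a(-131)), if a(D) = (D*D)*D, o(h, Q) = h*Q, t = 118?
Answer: 19*I*√6433 ≈ 1523.9*I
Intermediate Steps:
o(h, Q) = Q*h
a(D) = D³ (a(D) = D²*D = D³)
√(o(-629, t) + a(-131)) = √(118*(-629) + (-131)³) = √(-74222 - 2248091) = √(-2322313) = 19*I*√6433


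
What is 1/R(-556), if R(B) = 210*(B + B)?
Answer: -1/233520 ≈ -4.2823e-6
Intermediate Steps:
R(B) = 420*B (R(B) = 210*(2*B) = 420*B)
1/R(-556) = 1/(420*(-556)) = 1/(-233520) = -1/233520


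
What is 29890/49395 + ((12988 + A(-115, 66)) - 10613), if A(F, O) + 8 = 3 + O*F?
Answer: -51562402/9879 ≈ -5219.4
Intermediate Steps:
A(F, O) = -5 + F*O (A(F, O) = -8 + (3 + O*F) = -8 + (3 + F*O) = -5 + F*O)
29890/49395 + ((12988 + A(-115, 66)) - 10613) = 29890/49395 + ((12988 + (-5 - 115*66)) - 10613) = 29890*(1/49395) + ((12988 + (-5 - 7590)) - 10613) = 5978/9879 + ((12988 - 7595) - 10613) = 5978/9879 + (5393 - 10613) = 5978/9879 - 5220 = -51562402/9879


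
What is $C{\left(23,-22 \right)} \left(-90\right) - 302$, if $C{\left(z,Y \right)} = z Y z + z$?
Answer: $1045048$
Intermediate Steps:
$C{\left(z,Y \right)} = z + Y z^{2}$ ($C{\left(z,Y \right)} = Y z z + z = Y z^{2} + z = z + Y z^{2}$)
$C{\left(23,-22 \right)} \left(-90\right) - 302 = 23 \left(1 - 506\right) \left(-90\right) - 302 = 23 \left(-505\right) \left(-90\right) - 302 = \left(-11615\right) \left(-90\right) - 302 = 1045350 - 302 = 1045048$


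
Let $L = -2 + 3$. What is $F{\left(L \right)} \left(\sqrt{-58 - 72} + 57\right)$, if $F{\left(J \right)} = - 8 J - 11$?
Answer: $-1083 - 19 i \sqrt{130} \approx -1083.0 - 216.63 i$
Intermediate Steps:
$L = 1$
$F{\left(J \right)} = -11 - 8 J$
$F{\left(L \right)} \left(\sqrt{-58 - 72} + 57\right) = \left(-11 - 8\right) \left(\sqrt{-58 - 72} + 57\right) = \left(-11 - 8\right) \left(\sqrt{-130} + 57\right) = - 19 \left(i \sqrt{130} + 57\right) = - 19 \left(57 + i \sqrt{130}\right) = -1083 - 19 i \sqrt{130}$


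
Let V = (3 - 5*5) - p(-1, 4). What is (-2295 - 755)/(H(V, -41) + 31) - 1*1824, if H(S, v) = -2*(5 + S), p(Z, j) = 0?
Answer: -24322/13 ≈ -1870.9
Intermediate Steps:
V = -22 (V = (3 - 5*5) - 1*0 = (3 - 25) + 0 = -22 + 0 = -22)
H(S, v) = -10 - 2*S
(-2295 - 755)/(H(V, -41) + 31) - 1*1824 = (-2295 - 755)/((-10 - 2*(-22)) + 31) - 1*1824 = -3050/((-10 + 44) + 31) - 1824 = -3050/(34 + 31) - 1824 = -3050/65 - 1824 = -3050*1/65 - 1824 = -610/13 - 1824 = -24322/13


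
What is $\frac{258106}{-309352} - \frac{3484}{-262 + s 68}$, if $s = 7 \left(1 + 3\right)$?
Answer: $- \frac{375398105}{126988996} \approx -2.9561$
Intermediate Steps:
$s = 28$ ($s = 7 \cdot 4 = 28$)
$\frac{258106}{-309352} - \frac{3484}{-262 + s 68} = \frac{258106}{-309352} - \frac{3484}{-262 + 28 \cdot 68} = 258106 \left(- \frac{1}{309352}\right) - \frac{3484}{-262 + 1904} = - \frac{129053}{154676} - \frac{3484}{1642} = - \frac{129053}{154676} - \frac{1742}{821} = - \frac{375398105}{126988996}$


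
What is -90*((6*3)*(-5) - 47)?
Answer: 12330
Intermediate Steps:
-90*((6*3)*(-5) - 47) = -90*(18*(-5) - 47) = -90*(-90 - 47) = -90*(-137) = 12330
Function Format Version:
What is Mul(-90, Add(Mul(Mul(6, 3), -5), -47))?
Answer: 12330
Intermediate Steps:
Mul(-90, Add(Mul(Mul(6, 3), -5), -47)) = Mul(-90, Add(Mul(18, -5), -47)) = Mul(-90, Add(-90, -47)) = Mul(-90, -137) = 12330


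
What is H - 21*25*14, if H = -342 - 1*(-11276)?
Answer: 3584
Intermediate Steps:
H = 10934 (H = -342 + 11276 = 10934)
H - 21*25*14 = 10934 - 21*25*14 = 10934 - 525*14 = 10934 - 1*7350 = 10934 - 7350 = 3584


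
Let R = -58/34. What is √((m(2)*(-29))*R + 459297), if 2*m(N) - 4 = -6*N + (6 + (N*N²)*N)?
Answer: 4*√8302307/17 ≈ 677.97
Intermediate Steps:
R = -29/17 (R = -58*1/34 = -29/17 ≈ -1.7059)
m(N) = 5 + N⁴/2 - 3*N (m(N) = 2 + (-6*N + (6 + (N*N²)*N))/2 = 2 + (-6*N + (6 + N³*N))/2 = 2 + (-6*N + (6 + N⁴))/2 = 2 + (6 + N⁴ - 6*N)/2 = 2 + (3 + N⁴/2 - 3*N) = 5 + N⁴/2 - 3*N)
√((m(2)*(-29))*R + 459297) = √(((5 + (½)*2⁴ - 3*2)*(-29))*(-29/17) + 459297) = √(((5 + (½)*16 - 6)*(-29))*(-29/17) + 459297) = √(((5 + 8 - 6)*(-29))*(-29/17) + 459297) = √((7*(-29))*(-29/17) + 459297) = √(-203*(-29/17) + 459297) = √(5887/17 + 459297) = √(7813936/17) = 4*√8302307/17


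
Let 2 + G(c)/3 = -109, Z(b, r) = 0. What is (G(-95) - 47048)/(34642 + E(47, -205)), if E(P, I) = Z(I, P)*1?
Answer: -47381/34642 ≈ -1.3677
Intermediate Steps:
G(c) = -333 (G(c) = -6 + 3*(-109) = -6 - 327 = -333)
E(P, I) = 0 (E(P, I) = 0*1 = 0)
(G(-95) - 47048)/(34642 + E(47, -205)) = (-333 - 47048)/(34642 + 0) = -47381/34642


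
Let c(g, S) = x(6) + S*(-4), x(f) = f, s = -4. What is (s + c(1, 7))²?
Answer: 676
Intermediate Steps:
c(g, S) = 6 - 4*S (c(g, S) = 6 + S*(-4) = 6 - 4*S)
(s + c(1, 7))² = (-4 + (6 - 4*7))² = (-4 + (6 - 28))² = (-4 - 22)² = (-26)² = 676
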